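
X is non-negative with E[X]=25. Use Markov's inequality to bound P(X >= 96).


Markov: P(X >= a) <= E[X]/a
P(X >= 96) <= 25/96

25/96


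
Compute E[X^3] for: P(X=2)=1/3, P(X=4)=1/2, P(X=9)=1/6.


E[X^3] = sum(x^3 * P(x))
= 8*1/3 + 64*1/2 + 729*1/6
= 937/6

937/6


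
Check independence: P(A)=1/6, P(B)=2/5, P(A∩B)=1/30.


P(A)*P(B) = 1/6*2/5 = 1/15
P(A∩B) = 1/30 != 1/15, so not independent

No, A and B are not independent


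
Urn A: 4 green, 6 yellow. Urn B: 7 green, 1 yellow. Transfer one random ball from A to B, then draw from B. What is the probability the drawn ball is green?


P(transfer green) = 4/10 = 2/5; P(transfer yellow) = 3/5
If green transferred: Urn II has 8 green of 9, so P(green|green moved) = 8/9
If yellow transferred: Urn II has 7 green of 9, so P(green|yellow moved) = 7/9
By total probability: P(green) = 2/5*8/9 + 3/5*7/9 = 37/45

37/45


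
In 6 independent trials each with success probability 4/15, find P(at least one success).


P(at least one) = 1 - P(none)
P(none) = (1 - 4/15)^6 = (11/15)^6 = 1771561/11390625
P(at least one) = 1 - 1771561/11390625 = 9619064/11390625

9619064/11390625


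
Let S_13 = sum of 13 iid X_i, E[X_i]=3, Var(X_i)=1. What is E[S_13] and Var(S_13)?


E[S_n] = n*mu = 13*3 = 39
Var(S_n) = n*sigma^2 = 13*1 = 13

E[S_13]=39, Var(S_13)=13


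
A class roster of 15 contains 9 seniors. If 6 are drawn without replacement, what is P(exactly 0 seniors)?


P(X=0) = C(9,0)*C(6,6) / C(15,6)
= 1*1 / 5005
= 1/5005

1/5005


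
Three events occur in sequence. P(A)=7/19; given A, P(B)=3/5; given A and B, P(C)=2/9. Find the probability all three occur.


P(A∩B∩C) = P(A) * P(B|A) * P(C|A∩B)
= 7/19 * 3/5 * 2/9
= 21/95 * 2/9 = 14/285

14/285


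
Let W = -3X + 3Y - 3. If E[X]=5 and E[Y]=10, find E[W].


E[-3X + 3Y - 3] = -3*E[X] + 3*E[Y] - 3
= (-3)*(5) + (3)*(10) + (-3)
= -15 + 30 - 3 = 12

12


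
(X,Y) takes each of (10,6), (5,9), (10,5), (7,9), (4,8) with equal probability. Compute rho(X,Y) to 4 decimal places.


Cov(X,Y) = -3.2800, Var(X) = 6.1600, Var(Y) = 2.6400
rho = Cov/(sqrt(VarX)*sqrt(VarY)) = -0.8134

-0.8134


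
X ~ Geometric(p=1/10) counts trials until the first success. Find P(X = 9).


P(X=9) = (1-p)^8 * p = (9/10)^8 * 1/10
= 43046721/100000000 * 1/10 = 43046721/1000000000

43046721/1000000000


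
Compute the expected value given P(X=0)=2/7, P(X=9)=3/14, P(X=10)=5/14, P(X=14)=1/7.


E[X] = sum(x * P(x))
= 0*2/7 + 9*3/14 + 10*5/14 + 14*1/7
= 15/2

15/2


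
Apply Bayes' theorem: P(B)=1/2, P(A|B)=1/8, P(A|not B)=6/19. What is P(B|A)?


P(A) = P(A|B)P(B) + P(A|B')P(B') = 1/8*1/2 + 6/19*1/2 = 67/304
P(B|A) = P(A|B)P(B)/P(A) = (1/16)/(67/304) = 19/67

19/67


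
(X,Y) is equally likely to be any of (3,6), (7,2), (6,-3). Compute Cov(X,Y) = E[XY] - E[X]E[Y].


E[X]=16/3, E[Y]=5/3, E[XY]=14/3
Cov(X,Y) = E[XY] - E[X]E[Y] = 14/3 - 16/3*5/3 = -38/9

-38/9


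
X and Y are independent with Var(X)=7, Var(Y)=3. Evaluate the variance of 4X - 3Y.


Independence => Cov(X,Y)=0
Var(4X - 3Y) = 4^2*Var(X) + (-3)^2*Var(Y)
= 16*7 + 9*3 = 139

139


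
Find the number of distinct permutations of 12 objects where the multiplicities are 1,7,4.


12! = 479001600
Denominator: 1!=1 * 7!=5040 * 4!=24
Coefficient = 479001600 / 120960 = 3960

3960


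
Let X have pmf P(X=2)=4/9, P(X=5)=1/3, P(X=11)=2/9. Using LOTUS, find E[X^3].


E[X^3] = sum(g(x)*P(x))
= 8*4/9 + 125*1/3 + 1331*2/9
= 341

341


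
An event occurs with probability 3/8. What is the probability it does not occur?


P(A') = 1 - P(A) = 1 - 3/8 = 5/8

5/8


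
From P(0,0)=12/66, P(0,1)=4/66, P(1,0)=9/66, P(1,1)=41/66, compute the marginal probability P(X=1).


P(X=1) = P(1,0)+P(1,1) = 9/66 + 41/66 = 50/66 = 25/33

25/33


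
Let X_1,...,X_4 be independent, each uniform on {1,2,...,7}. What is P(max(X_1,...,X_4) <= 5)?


P(max <= 5) = P(all X_i <= 5) = (P(X_1 <= 5))^4
= (5/7)^4 = 625/2401

625/2401


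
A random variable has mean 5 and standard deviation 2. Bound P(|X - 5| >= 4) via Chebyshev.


k = 4/2 = 2
Chebyshev: P(|X-mu| >= k*sigma) <= 1/k^2 = 1/2^2 = 1/4

1/4


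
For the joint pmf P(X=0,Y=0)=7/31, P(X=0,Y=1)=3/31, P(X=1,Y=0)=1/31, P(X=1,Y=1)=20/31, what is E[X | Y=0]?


P(Y=0) = 8/31
E[X|Y=0] = (0*7 + 1*1)/8 = 1/8

1/8


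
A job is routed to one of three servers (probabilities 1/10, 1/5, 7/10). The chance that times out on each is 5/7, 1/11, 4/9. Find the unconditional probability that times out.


P(A) = P(A|B1)P(B1) + P(A|B2)P(B2) + P(A|B3)P(B3)
= 5/7*1/10 + 1/11*1/5 + 4/9*7/10
= 1/14 + 1/55 + 14/45 = 2777/6930

2777/6930


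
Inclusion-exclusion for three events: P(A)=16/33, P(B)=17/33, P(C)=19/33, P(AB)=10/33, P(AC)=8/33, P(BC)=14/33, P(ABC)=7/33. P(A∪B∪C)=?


P(A∪B∪C) = P(A)+P(B)+P(C) - P(AB)-P(AC)-P(BC) + P(ABC)
= 16/33+17/33+19/33 - 10/33-8/33-14/33 + 7/33
= 9/11

9/11


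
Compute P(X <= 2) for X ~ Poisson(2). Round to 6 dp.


P(X<=2) = e^(-2)*2^0/0! + e^(-2)*2^1/1! + e^(-2)*2^2/2!
≈ 0.1353352832 + 0.2706705665 + 0.2706705665
= 0.6766764162
≈ 0.676676

0.676676


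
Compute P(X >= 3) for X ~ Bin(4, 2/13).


P(X>=3) = P(X=3) + P(X=4)
= 352/28561 + 16/28561
= 368/28561

368/28561


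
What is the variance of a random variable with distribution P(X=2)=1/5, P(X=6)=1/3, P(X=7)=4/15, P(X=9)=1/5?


E[X] = 91/15, E[X^2] = 631/15
Var(X) = E[X^2] - (E[X])^2 = 631/15 - (91/15)^2 = 1184/225

1184/225


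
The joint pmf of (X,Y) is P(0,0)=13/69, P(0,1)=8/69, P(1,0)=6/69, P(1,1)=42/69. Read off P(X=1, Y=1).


Read from table: P(X=1, Y=1) = 42/69 = 14/23

14/23


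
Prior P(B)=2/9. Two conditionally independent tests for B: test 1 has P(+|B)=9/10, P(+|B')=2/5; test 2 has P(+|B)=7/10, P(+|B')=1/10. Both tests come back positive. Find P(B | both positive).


After test 1: P(+) = 9/10*2/9 + 2/5*7/9 = 23/45
P(B|+) = (1/5)/(23/45) = 9/23
After test 2 (use post1 as new prior): P(+) = 7/10*9/23 + 1/10*14/23 = 77/230
P(B|+,+) = (63/230)/(77/230) = 9/11

9/11


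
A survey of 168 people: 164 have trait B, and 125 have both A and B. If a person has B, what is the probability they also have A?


P(A|B) = P(A∩B)/P(B) = (125/168)/(164/168) = 125/164

125/164


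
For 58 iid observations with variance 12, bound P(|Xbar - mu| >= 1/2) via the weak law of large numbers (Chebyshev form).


Var(Xbar) = Var(X)/n = 12/58
Chebyshev: P(|Xbar-mu| >= 1/2) <= Var(Xbar)/(1/2)^2 = (6/29)/(1/4) = 24/29

24/29


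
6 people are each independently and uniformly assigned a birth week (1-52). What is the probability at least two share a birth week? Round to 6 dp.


P(all different) = prod((52-i)/52 for i=0..5) = 0.741410
P(at least one match) = 1 - 0.741410 = 0.258590

0.258590


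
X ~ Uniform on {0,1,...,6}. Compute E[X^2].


E[X^2] = (1/7) * sum(x^2 for x=0..6)
= 91/7 = 13

13


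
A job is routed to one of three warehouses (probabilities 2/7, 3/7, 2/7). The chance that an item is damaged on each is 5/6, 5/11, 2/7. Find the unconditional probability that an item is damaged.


P(A) = P(A|B1)P(B1) + P(A|B2)P(B2) + P(A|B3)P(B3)
= 5/6*2/7 + 5/11*3/7 + 2/7*2/7
= 5/21 + 15/77 + 4/49 = 832/1617

832/1617


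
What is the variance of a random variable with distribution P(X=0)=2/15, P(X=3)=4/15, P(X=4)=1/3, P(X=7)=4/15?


E[X] = 4, E[X^2] = 104/5
Var(X) = E[X^2] - (E[X])^2 = 104/5 - (4)^2 = 24/5

24/5


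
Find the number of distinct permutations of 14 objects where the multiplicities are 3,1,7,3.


14! = 87178291200
Denominator: 3!=6 * 1!=1 * 7!=5040 * 3!=6
Coefficient = 87178291200 / 181440 = 480480

480480


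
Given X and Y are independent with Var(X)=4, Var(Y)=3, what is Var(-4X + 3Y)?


Independence => Cov(X,Y)=0
Var(-4X + 3Y) = (-4)^2*Var(X) + 3^2*Var(Y)
= 16*4 + 9*3 = 91

91


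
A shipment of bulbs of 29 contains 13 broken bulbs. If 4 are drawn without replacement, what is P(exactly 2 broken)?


P(X=2) = C(13,2)*C(16,2) / C(29,4)
= 78*120 / 23751
= 9360/23751 = 80/203

80/203


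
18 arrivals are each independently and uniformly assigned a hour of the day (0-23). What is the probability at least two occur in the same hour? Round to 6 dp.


P(all different) = prod((24-i)/24 for i=0..17) = 0.000123
P(at least one match) = 1 - 0.000123 = 0.999877

0.999877


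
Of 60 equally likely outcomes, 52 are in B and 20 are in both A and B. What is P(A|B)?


P(A|B) = P(A∩B)/P(B) = (20/60)/(52/60) = 20/52 = 5/13

5/13


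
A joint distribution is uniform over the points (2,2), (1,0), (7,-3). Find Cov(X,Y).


E[X]=10/3, E[Y]=-1/3, E[XY]=-17/3
Cov(X,Y) = E[XY] - E[X]E[Y] = -17/3 - 10/3*-1/3 = -41/9

-41/9


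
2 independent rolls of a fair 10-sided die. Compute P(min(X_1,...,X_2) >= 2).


P(min >= 2) = P(all X_i >= 2) = (P(X_1 >= 2))^2
= (9/10)^2 = 81/100

81/100


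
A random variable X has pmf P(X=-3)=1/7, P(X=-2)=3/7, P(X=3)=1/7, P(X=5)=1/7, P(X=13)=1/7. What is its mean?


E[X] = sum(x * P(x))
= -3*1/7 - 2*3/7 + 3*1/7 + 5*1/7 + 13*1/7
= 12/7

12/7


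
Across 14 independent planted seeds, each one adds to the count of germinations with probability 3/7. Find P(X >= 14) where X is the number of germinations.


P(X>=14) = P(X=14)
= 4782969/678223072849
= 4782969/678223072849

4782969/678223072849


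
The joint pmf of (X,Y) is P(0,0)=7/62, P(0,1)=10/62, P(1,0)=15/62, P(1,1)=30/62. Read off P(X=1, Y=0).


Read from table: P(X=1, Y=0) = 15/62

15/62


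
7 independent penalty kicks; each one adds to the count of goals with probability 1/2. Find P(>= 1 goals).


P(at least one) = 1 - P(none)
P(none) = (1 - 1/2)^7 = (1/2)^7 = 1/128
P(at least one) = 1 - 1/128 = 127/128

127/128


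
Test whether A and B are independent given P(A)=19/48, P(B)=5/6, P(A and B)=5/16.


P(A)*P(B) = 19/48*5/6 = 95/288
P(A∩B) = 5/16 != 95/288, so not independent

No, A and B are not independent


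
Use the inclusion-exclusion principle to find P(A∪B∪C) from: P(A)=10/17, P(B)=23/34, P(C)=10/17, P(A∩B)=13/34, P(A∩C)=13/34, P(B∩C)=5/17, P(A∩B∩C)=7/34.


P(A∪B∪C) = P(A)+P(B)+P(C) - P(AB)-P(AC)-P(BC) + P(ABC)
= 10/17+23/34+10/17 - 13/34-13/34-5/17 + 7/34
= 1

1


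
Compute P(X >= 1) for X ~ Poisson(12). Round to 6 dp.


P(X>=1) = 1 - P(X<=0) = 1 - (e^(-12)*12^0/0!)
≈ 1 - 0.0000061442 = 0.9999938558
≈ 0.999994

0.999994


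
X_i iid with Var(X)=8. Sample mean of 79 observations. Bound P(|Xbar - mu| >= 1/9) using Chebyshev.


Var(Xbar) = Var(X)/n = 8/79
Chebyshev: P(|Xbar-mu| >= 1/9) <= Var(Xbar)/(1/9)^2 = (8/79)/(1/81) = 648/79
Bound exceeds 1, so trivial bound: 1

1


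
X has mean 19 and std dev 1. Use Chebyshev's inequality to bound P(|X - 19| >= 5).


k = 5/1 = 5
Chebyshev: P(|X-mu| >= k*sigma) <= 1/k^2 = 1/5^2 = 1/25

1/25


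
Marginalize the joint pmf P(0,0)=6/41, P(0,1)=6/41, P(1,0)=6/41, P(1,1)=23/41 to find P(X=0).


P(X=0) = P(0,0)+P(0,1) = 6/41 + 6/41 = 12/41

12/41


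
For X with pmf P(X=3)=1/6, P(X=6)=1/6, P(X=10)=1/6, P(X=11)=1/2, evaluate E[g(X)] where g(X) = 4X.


E[4X] = sum(g(x)*P(x))
= 12*1/6 + 24*1/6 + 40*1/6 + 44*1/2
= 104/3

104/3


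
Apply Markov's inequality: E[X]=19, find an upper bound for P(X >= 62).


Markov: P(X >= a) <= E[X]/a
P(X >= 62) <= 19/62

19/62


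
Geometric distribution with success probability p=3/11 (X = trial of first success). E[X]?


For geometric (trials until first success), E[X] = 1/p = 1/(3/11) = 11/3

11/3


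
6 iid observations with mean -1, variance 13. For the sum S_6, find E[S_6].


E[S_n] = n*E[X_1] = 6*-1 = -6

-6


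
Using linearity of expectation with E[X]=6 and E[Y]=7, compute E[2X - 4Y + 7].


E[2X - 4Y + 7] = 2*E[X] - 4*E[Y] + 7
= (2)*(6) + (-4)*(7) + (7)
= 12 - 28 + 7 = -9

-9


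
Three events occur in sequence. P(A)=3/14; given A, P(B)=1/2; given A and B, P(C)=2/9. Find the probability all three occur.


P(A∩B∩C) = P(A) * P(B|A) * P(C|A∩B)
= 3/14 * 1/2 * 2/9
= 3/28 * 2/9 = 1/42

1/42


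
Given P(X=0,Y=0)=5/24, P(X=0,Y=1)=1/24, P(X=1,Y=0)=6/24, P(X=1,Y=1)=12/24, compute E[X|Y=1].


P(Y=1) = 13/24
E[X|Y=1] = (0*1 + 1*12)/13 = 12/13

12/13


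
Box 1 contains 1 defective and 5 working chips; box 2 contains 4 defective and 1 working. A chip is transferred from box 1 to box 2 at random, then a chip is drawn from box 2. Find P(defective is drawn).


P(transfer defective) = 1/6; P(transfer working) = 5/6
If defective transferred: Urn II has 5 defective of 6, so P(defective|defective moved) = 5/6
If working transferred: Urn II has 4 defective of 6, so P(defective|working moved) = 2/3
By total probability: P(defective) = 1/6*5/6 + 5/6*2/3 = 25/36

25/36


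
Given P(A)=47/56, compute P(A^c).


P(A') = 1 - P(A) = 1 - 47/56 = 9/56

9/56


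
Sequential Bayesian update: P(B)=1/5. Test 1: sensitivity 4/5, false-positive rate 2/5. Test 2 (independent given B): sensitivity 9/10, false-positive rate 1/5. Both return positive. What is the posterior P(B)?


After test 1: P(+) = 4/5*1/5 + 2/5*4/5 = 12/25
P(B|+) = (4/25)/(12/25) = 1/3
After test 2 (use post1 as new prior): P(+) = 9/10*1/3 + 1/5*2/3 = 13/30
P(B|+,+) = (3/10)/(13/30) = 9/13

9/13


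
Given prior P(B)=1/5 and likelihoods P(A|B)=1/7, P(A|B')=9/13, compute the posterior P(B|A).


P(A) = P(A|B)P(B) + P(A|B')P(B') = 1/7*1/5 + 9/13*4/5 = 53/91
P(B|A) = P(A|B)P(B)/P(A) = (1/35)/(53/91) = 13/265

13/265


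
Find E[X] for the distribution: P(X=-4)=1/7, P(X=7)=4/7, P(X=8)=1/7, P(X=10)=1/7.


E[X] = sum(x * P(x))
= -4*1/7 + 7*4/7 + 8*1/7 + 10*1/7
= 6

6


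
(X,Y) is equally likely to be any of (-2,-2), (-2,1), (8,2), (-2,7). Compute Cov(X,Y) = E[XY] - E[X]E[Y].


E[X]=1/2, E[Y]=2, E[XY]=1
Cov(X,Y) = E[XY] - E[X]E[Y] = 1 - 1/2*2 = 0

0


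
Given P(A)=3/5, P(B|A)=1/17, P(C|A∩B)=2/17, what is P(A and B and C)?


P(A∩B∩C) = P(A) * P(B|A) * P(C|A∩B)
= 3/5 * 1/17 * 2/17
= 3/85 * 2/17 = 6/1445

6/1445


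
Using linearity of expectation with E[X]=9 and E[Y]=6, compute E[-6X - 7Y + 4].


E[-6X - 7Y + 4] = -6*E[X] - 7*E[Y] + 4
= (-6)*(9) + (-7)*(6) + (4)
= -54 - 42 + 4 = -92

-92


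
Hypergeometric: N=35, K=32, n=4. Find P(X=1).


P(X=1) = C(32,1)*C(3,3) / C(35,4)
= 32*1 / 52360
= 32/52360 = 4/6545

4/6545


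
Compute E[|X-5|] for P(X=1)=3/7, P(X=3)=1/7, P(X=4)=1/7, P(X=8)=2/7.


E[|X-5|] = sum(g(x)*P(x))
= 4*3/7 + 2*1/7 + 1*1/7 + 3*2/7
= 3

3


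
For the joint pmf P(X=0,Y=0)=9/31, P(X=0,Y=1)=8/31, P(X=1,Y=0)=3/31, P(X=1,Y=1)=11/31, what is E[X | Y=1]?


P(Y=1) = 19/31
E[X|Y=1] = (0*8 + 1*11)/19 = 11/19

11/19


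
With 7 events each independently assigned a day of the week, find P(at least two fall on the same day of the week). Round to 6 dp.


P(all different) = prod((7-i)/7 for i=0..6) = 0.006120
P(at least one match) = 1 - 0.006120 = 0.993880

0.993880


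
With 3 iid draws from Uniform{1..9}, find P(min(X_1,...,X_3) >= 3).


P(min >= 3) = P(all X_i >= 3) = (P(X_1 >= 3))^3
= (7/9)^3 = 343/729

343/729


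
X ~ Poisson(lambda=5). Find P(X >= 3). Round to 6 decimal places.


P(X>=3) = 1 - P(X<=2) = 1 - (e^(-5)*5^0/0! + e^(-5)*5^1/1! + e^(-5)*5^2/2!)
≈ 1 - (0.0067379470 + 0.0336897350 + 0.0842243375)
= 1 - 0.1246520195 = 0.8753479805
≈ 0.875348

0.875348


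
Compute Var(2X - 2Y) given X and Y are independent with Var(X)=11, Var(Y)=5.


Independence => Cov(X,Y)=0
Var(2X - 2Y) = 2^2*Var(X) + (-2)^2*Var(Y)
= 4*11 + 4*5 = 64

64


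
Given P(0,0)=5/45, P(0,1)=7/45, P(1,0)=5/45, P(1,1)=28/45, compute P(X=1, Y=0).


Read from table: P(X=1, Y=0) = 5/45 = 1/9

1/9


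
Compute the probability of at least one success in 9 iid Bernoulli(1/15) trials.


P(at least one) = 1 - P(none)
P(none) = (1 - 1/15)^9 = (14/15)^9 = 20661046784/38443359375
P(at least one) = 1 - 20661046784/38443359375 = 17782312591/38443359375

17782312591/38443359375


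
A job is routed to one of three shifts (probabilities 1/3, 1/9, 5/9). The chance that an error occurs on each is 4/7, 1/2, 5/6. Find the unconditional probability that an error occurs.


P(A) = P(A|B1)P(B1) + P(A|B2)P(B2) + P(A|B3)P(B3)
= 4/7*1/3 + 1/2*1/9 + 5/6*5/9
= 4/21 + 1/18 + 25/54 = 134/189

134/189


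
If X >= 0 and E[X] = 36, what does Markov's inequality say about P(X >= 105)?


Markov: P(X >= a) <= E[X]/a
P(X >= 105) <= 36/105 = 12/35

12/35


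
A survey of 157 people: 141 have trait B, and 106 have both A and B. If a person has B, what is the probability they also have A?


P(A|B) = P(A∩B)/P(B) = (106/157)/(141/157) = 106/141

106/141


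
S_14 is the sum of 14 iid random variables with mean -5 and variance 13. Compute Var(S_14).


By independence, Var(S_n) = n*Var(X_1) = 14*13 = 182

182


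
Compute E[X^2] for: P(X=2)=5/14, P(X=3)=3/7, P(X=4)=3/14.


E[X^2] = sum(x^2 * P(x))
= 4*5/14 + 9*3/7 + 16*3/14
= 61/7

61/7


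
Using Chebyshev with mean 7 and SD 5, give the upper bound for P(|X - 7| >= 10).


k = 10/5 = 2
Chebyshev: P(|X-mu| >= k*sigma) <= 1/k^2 = 1/2^2 = 1/4

1/4


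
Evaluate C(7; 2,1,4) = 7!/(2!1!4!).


7! = 5040
Denominator: 2!=2 * 1!=1 * 4!=24
Coefficient = 5040 / 48 = 105

105


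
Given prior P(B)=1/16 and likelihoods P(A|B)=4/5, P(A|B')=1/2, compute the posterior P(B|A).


P(A) = P(A|B)P(B) + P(A|B')P(B') = 4/5*1/16 + 1/2*15/16 = 83/160
P(B|A) = P(A|B)P(B)/P(A) = (1/20)/(83/160) = 8/83

8/83


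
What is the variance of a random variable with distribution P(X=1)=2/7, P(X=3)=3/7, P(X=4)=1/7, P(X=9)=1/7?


E[X] = 24/7, E[X^2] = 18
Var(X) = E[X^2] - (E[X])^2 = 18 - (24/7)^2 = 306/49

306/49


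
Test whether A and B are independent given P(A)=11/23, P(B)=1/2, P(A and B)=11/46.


P(A)*P(B) = 11/23*1/2 = 11/46
P(A∩B) = 11/46, which equals P(A)P(B), so independent

Yes, A and B are independent


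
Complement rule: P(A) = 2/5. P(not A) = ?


P(A') = 1 - P(A) = 1 - 2/5 = 3/5

3/5


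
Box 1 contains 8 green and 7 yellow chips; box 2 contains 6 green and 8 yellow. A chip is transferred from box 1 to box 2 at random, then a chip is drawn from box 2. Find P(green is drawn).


P(transfer green) = 8/15; P(transfer yellow) = 7/15
If green transferred: Urn II has 7 green of 15, so P(green|green moved) = 7/15
If yellow transferred: Urn II has 6 green of 15, so P(green|yellow moved) = 2/5
By total probability: P(green) = 8/15*7/15 + 7/15*2/5 = 98/225

98/225


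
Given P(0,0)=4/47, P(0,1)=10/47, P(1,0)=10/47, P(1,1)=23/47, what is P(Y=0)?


P(Y=0) = P(0,0)+P(1,0) = 4/47 + 10/47 = 14/47

14/47


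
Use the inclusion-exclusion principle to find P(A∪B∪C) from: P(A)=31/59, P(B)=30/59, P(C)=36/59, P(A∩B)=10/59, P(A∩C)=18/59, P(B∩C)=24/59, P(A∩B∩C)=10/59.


P(A∪B∪C) = P(A)+P(B)+P(C) - P(AB)-P(AC)-P(BC) + P(ABC)
= 31/59+30/59+36/59 - 10/59-18/59-24/59 + 10/59
= 55/59

55/59


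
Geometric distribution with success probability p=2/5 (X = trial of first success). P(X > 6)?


P(X > 6) = P(first 6 trials all fail) = (1-p)^6 = (3/5)^6 = 729/15625

729/15625


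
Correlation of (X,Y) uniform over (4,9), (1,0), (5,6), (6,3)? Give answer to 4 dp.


Cov(X,Y) = 3.0000, Var(X) = 3.5000, Var(Y) = 11.2500
rho = Cov/(sqrt(VarX)*sqrt(VarY)) = 0.4781

0.4781


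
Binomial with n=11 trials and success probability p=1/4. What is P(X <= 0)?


P(X<=0) = P(X=0)
= 177147/4194304
= 177147/4194304

177147/4194304


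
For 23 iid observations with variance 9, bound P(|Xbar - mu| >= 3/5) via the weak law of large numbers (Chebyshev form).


Var(Xbar) = Var(X)/n = 9/23
Chebyshev: P(|Xbar-mu| >= 3/5) <= Var(Xbar)/(3/5)^2 = (9/23)/(9/25) = 25/23
Bound exceeds 1, so trivial bound: 1

1


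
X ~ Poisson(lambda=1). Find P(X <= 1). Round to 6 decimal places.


P(X<=1) = e^(-1)*1^0/0! + e^(-1)*1^1/1!
≈ 0.3678794412 + 0.3678794412
= 0.7357588824
≈ 0.735759

0.735759


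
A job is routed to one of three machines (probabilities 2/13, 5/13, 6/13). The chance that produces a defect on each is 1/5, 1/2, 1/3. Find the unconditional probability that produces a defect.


P(A) = P(A|B1)P(B1) + P(A|B2)P(B2) + P(A|B3)P(B3)
= 1/5*2/13 + 1/2*5/13 + 1/3*6/13
= 2/65 + 5/26 + 2/13 = 49/130

49/130


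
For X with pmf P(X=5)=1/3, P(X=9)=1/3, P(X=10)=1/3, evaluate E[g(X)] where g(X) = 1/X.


E[1/X] = sum(g(x)*P(x))
= 1/5*1/3 + 1/9*1/3 + 1/10*1/3
= 37/270

37/270


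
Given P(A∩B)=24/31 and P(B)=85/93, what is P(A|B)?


P(A|B) = P(A∩B)/P(B) = (72/93)/(85/93) = 72/85

72/85


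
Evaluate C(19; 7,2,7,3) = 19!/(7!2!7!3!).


19! = 121645100408832000
Denominator: 7!=5040 * 2!=2 * 7!=5040 * 3!=6
Coefficient = 121645100408832000 / 304819200 = 399072960

399072960


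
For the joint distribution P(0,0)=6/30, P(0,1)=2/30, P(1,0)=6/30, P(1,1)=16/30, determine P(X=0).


P(X=0) = P(0,0)+P(0,1) = 6/30 + 2/30 = 8/30 = 4/15

4/15


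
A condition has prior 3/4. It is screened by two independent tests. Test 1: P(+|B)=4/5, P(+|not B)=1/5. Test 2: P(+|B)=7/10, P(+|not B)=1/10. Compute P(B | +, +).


After test 1: P(+) = 4/5*3/4 + 1/5*1/4 = 13/20
P(B|+) = (3/5)/(13/20) = 12/13
After test 2 (use post1 as new prior): P(+) = 7/10*12/13 + 1/10*1/13 = 17/26
P(B|+,+) = (42/65)/(17/26) = 84/85

84/85


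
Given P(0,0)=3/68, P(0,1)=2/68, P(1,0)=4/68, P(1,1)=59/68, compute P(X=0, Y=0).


Read from table: P(X=0, Y=0) = 3/68

3/68


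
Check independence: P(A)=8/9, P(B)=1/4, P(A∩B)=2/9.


P(A)*P(B) = 8/9*1/4 = 2/9
P(A∩B) = 2/9, which equals P(A)P(B), so independent

Yes, A and B are independent


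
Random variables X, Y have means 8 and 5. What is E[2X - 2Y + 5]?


E[2X - 2Y + 5] = 2*E[X] - 2*E[Y] + 5
= (2)*(8) + (-2)*(5) + (5)
= 16 - 10 + 5 = 11

11


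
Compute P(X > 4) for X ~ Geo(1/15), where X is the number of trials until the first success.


P(X > 4) = P(first 4 trials all fail) = (1-p)^4 = (14/15)^4 = 38416/50625

38416/50625


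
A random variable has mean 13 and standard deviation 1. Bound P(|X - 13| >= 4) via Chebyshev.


k = 4/1 = 4
Chebyshev: P(|X-mu| >= k*sigma) <= 1/k^2 = 1/4^2 = 1/16

1/16


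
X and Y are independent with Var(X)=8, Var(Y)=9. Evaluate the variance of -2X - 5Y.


Independence => Cov(X,Y)=0
Var(-2X - 5Y) = (-2)^2*Var(X) + (-5)^2*Var(Y)
= 4*8 + 25*9 = 257

257


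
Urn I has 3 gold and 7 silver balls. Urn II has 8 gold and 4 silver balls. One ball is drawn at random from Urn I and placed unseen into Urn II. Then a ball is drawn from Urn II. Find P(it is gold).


P(transfer gold) = 3/10; P(transfer silver) = 7/10
If gold transferred: Urn II has 9 gold of 13, so P(gold|gold moved) = 9/13
If silver transferred: Urn II has 8 gold of 13, so P(gold|silver moved) = 8/13
By total probability: P(gold) = 3/10*9/13 + 7/10*8/13 = 83/130

83/130


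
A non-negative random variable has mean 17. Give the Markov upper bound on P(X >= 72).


Markov: P(X >= a) <= E[X]/a
P(X >= 72) <= 17/72

17/72


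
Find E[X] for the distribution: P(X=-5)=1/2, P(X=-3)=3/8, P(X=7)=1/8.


E[X] = sum(x * P(x))
= -5*1/2 - 3*3/8 + 7*1/8
= -11/4

-11/4


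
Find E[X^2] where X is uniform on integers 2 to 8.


E[X^2] = (1/7) * sum(x^2 for x=2..8)
= 203/7 = 29

29


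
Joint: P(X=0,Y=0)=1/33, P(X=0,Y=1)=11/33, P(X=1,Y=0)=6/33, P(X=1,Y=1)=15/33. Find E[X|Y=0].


P(Y=0) = 7/33
E[X|Y=0] = (0*1 + 1*6)/7 = 6/7

6/7


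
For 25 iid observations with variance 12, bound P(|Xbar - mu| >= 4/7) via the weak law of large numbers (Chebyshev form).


Var(Xbar) = Var(X)/n = 12/25
Chebyshev: P(|Xbar-mu| >= 4/7) <= Var(Xbar)/(4/7)^2 = (12/25)/(16/49) = 147/100
Bound exceeds 1, so trivial bound: 1

1


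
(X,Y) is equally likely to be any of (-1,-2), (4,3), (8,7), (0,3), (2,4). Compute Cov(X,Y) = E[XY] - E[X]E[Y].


E[X]=13/5, E[Y]=3, E[XY]=78/5
Cov(X,Y) = E[XY] - E[X]E[Y] = 78/5 - 13/5*3 = 39/5

39/5


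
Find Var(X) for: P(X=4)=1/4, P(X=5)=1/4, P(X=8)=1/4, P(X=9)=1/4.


E[X] = 13/2, E[X^2] = 93/2
Var(X) = E[X^2] - (E[X])^2 = 93/2 - (13/2)^2 = 17/4

17/4


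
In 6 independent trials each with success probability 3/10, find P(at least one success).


P(at least one) = 1 - P(none)
P(none) = (1 - 3/10)^6 = (7/10)^6 = 117649/1000000
P(at least one) = 1 - 117649/1000000 = 882351/1000000

882351/1000000


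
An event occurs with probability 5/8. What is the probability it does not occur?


P(A') = 1 - P(A) = 1 - 5/8 = 3/8

3/8


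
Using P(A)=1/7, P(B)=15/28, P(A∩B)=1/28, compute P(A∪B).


P(A∪B) = P(A) + P(B) - P(A∩B)
= 1/7 + 15/28 - 1/28 = 9/14

9/14


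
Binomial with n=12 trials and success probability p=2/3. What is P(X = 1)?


P(X=1) = C(12,1) * p^1 * (1-p)^11
= 12 * 2/3 * 1/177147
= 8/177147

8/177147


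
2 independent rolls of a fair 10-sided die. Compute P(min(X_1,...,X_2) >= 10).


P(min >= 10) = P(all X_i >= 10) = (P(X_1 >= 10))^2
= (1/10)^2 = 1/100

1/100


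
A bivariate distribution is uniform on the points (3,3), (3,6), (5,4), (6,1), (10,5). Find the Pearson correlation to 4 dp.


Cov(X,Y) = 0.0800, Var(X) = 6.6400, Var(Y) = 2.9600
rho = Cov/(sqrt(VarX)*sqrt(VarY)) = 0.0180

0.0180


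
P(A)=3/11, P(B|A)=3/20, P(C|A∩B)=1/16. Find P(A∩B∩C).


P(A∩B∩C) = P(A) * P(B|A) * P(C|A∩B)
= 3/11 * 3/20 * 1/16
= 9/220 * 1/16 = 9/3520

9/3520


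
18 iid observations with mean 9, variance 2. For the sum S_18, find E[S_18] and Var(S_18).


E[S_n] = n*mu = 18*9 = 162
Var(S_n) = n*sigma^2 = 18*2 = 36

E[S_18]=162, Var(S_18)=36


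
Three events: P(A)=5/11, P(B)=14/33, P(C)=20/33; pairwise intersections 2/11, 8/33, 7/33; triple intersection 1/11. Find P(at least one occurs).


P(A∪B∪C) = P(A)+P(B)+P(C) - P(AB)-P(AC)-P(BC) + P(ABC)
= 5/11+14/33+20/33 - 2/11-8/33-7/33 + 1/11
= 31/33

31/33


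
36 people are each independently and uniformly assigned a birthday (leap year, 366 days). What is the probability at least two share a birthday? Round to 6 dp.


P(all different) = prod((366-i)/366 for i=0..35) = 0.168667
P(at least one match) = 1 - 0.168667 = 0.831333

0.831333


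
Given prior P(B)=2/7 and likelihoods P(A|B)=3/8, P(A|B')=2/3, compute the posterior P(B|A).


P(A) = P(A|B)P(B) + P(A|B')P(B') = 3/8*2/7 + 2/3*5/7 = 7/12
P(B|A) = P(A|B)P(B)/P(A) = (3/28)/(7/12) = 9/49

9/49


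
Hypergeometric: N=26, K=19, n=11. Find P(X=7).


P(X=7) = C(19,7)*C(7,4) / C(26,11)
= 50388*35 / 7726160
= 1763580/7726160 = 21/92

21/92


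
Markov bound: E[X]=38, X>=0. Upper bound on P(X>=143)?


Markov: P(X >= a) <= E[X]/a
P(X >= 143) <= 38/143

38/143


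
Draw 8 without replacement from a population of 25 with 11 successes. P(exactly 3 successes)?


P(X=3) = C(11,3)*C(14,5) / C(25,8)
= 165*2002 / 1081575
= 330330/1081575 = 2002/6555

2002/6555


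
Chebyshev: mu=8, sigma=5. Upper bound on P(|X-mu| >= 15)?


k = 15/5 = 3
Chebyshev: P(|X-mu| >= k*sigma) <= 1/k^2 = 1/3^2 = 1/9

1/9


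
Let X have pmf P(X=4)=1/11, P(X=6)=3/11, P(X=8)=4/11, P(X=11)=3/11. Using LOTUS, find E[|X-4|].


E[|X-4|] = sum(g(x)*P(x))
= 0*1/11 + 2*3/11 + 4*4/11 + 7*3/11
= 43/11

43/11


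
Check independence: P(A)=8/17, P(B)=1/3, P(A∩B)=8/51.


P(A)*P(B) = 8/17*1/3 = 8/51
P(A∩B) = 8/51, which equals P(A)P(B), so independent

Yes, A and B are independent


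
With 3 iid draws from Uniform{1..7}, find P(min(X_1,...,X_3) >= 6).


P(min >= 6) = P(all X_i >= 6) = (P(X_1 >= 6))^3
= (2/7)^3 = 8/343

8/343


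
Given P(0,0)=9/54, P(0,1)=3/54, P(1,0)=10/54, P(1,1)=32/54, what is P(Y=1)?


P(Y=1) = P(0,1)+P(1,1) = 3/54 + 32/54 = 35/54

35/54


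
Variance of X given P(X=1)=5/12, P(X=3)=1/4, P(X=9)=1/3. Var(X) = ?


E[X] = 25/6, E[X^2] = 89/3
Var(X) = E[X^2] - (E[X])^2 = 89/3 - (25/6)^2 = 443/36

443/36


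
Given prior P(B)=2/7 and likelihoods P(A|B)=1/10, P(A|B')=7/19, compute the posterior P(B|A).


P(A) = P(A|B)P(B) + P(A|B')P(B') = 1/10*2/7 + 7/19*5/7 = 194/665
P(B|A) = P(A|B)P(B)/P(A) = (1/35)/(194/665) = 19/194

19/194


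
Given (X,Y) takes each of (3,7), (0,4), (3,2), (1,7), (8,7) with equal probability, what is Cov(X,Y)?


E[X]=3, E[Y]=27/5, E[XY]=18
Cov(X,Y) = E[XY] - E[X]E[Y] = 18 - 3*27/5 = 9/5

9/5


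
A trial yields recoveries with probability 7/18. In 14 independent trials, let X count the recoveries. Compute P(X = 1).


P(X=1) = C(14,1) * p^1 * (1-p)^13
= 14 * 7/18 * 34522712143931/20822964865671168
= 1691612895052619/187406683791040512

1691612895052619/187406683791040512


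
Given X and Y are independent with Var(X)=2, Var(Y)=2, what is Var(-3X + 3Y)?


Independence => Cov(X,Y)=0
Var(-3X + 3Y) = (-3)^2*Var(X) + 3^2*Var(Y)
= 9*2 + 9*2 = 36

36


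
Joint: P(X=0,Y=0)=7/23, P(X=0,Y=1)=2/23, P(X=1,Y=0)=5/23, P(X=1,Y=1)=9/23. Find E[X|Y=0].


P(Y=0) = 12/23
E[X|Y=0] = (0*7 + 1*5)/12 = 5/12

5/12


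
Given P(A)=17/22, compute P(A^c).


P(A') = 1 - P(A) = 1 - 17/22 = 5/22

5/22


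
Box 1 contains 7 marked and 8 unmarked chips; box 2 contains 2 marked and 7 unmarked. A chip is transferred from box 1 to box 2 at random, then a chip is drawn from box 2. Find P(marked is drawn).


P(transfer marked) = 7/15; P(transfer unmarked) = 8/15
If marked transferred: Urn II has 3 marked of 10, so P(marked|marked moved) = 3/10
If unmarked transferred: Urn II has 2 marked of 10, so P(marked|unmarked moved) = 1/5
By total probability: P(marked) = 7/15*3/10 + 8/15*1/5 = 37/150

37/150


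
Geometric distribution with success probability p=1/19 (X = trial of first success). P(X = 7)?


P(X=7) = (1-p)^6 * p = (18/19)^6 * 1/19
= 34012224/47045881 * 1/19 = 34012224/893871739

34012224/893871739


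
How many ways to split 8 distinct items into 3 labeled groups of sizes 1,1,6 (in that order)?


8! = 40320
Denominator: 1!=1 * 1!=1 * 6!=720
Coefficient = 40320 / 720 = 56

56


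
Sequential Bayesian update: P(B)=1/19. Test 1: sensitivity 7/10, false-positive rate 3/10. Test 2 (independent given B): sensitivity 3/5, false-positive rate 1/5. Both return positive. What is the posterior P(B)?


After test 1: P(+) = 7/10*1/19 + 3/10*18/19 = 61/190
P(B|+) = (7/190)/(61/190) = 7/61
After test 2 (use post1 as new prior): P(+) = 3/5*7/61 + 1/5*54/61 = 15/61
P(B|+,+) = (21/305)/(15/61) = 7/25

7/25


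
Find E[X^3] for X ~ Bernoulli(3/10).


For Bernoulli: X in {0,1}
E[X^3] = 0^3*(1-3/10) + 1^3*3/10 = 3/10

3/10


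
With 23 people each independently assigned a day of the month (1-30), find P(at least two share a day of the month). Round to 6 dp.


P(all different) = prod((30-i)/30 for i=0..22) = 0.000006
P(at least one match) = 1 - 0.000006 = 0.999994

0.999994


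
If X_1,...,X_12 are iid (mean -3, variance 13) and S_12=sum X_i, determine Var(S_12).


By independence, Var(S_n) = n*Var(X_1) = 12*13 = 156

156


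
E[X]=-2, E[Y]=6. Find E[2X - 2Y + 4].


E[2X - 2Y + 4] = 2*E[X] - 2*E[Y] + 4
= (2)*(-2) + (-2)*(6) + (4)
= -4 - 12 + 4 = -12

-12


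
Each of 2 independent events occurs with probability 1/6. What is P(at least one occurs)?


P(at least one) = 1 - P(none)
P(none) = (1 - 1/6)^2 = (5/6)^2 = 25/36
P(at least one) = 1 - 25/36 = 11/36

11/36


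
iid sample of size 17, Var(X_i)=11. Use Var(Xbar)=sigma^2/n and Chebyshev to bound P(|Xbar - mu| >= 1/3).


Var(Xbar) = Var(X)/n = 11/17
Chebyshev: P(|Xbar-mu| >= 1/3) <= Var(Xbar)/(1/3)^2 = (11/17)/(1/9) = 99/17
Bound exceeds 1, so trivial bound: 1

1


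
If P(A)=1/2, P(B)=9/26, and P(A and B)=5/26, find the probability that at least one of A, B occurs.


P(A∪B) = P(A) + P(B) - P(A∩B)
= 1/2 + 9/26 - 5/26 = 17/26

17/26


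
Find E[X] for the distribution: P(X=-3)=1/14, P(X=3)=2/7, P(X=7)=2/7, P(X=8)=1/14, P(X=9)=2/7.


E[X] = sum(x * P(x))
= -3*1/14 + 3*2/7 + 7*2/7 + 8*1/14 + 9*2/7
= 81/14

81/14


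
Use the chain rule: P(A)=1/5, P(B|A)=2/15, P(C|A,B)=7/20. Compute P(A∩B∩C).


P(A∩B∩C) = P(A) * P(B|A) * P(C|A∩B)
= 1/5 * 2/15 * 7/20
= 2/75 * 7/20 = 7/750

7/750


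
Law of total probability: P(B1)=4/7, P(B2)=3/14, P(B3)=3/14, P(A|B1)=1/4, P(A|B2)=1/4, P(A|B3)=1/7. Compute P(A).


P(A) = P(A|B1)P(B1) + P(A|B2)P(B2) + P(A|B3)P(B3)
= 1/4*4/7 + 1/4*3/14 + 1/7*3/14
= 1/7 + 3/56 + 3/98 = 89/392

89/392


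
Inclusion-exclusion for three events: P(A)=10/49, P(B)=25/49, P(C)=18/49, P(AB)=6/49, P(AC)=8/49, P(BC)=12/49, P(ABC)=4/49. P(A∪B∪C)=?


P(A∪B∪C) = P(A)+P(B)+P(C) - P(AB)-P(AC)-P(BC) + P(ABC)
= 10/49+25/49+18/49 - 6/49-8/49-12/49 + 4/49
= 31/49

31/49


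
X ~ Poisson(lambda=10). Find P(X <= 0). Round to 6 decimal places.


P(X<=0) = e^(-10)*10^0/0!
≈ 0.0000453999
≈ 0.000045

0.000045


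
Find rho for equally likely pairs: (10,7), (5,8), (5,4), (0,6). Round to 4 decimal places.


Cov(X,Y) = 1.2500, Var(X) = 12.5000, Var(Y) = 2.1875
rho = Cov/(sqrt(VarX)*sqrt(VarY)) = 0.2390

0.2390


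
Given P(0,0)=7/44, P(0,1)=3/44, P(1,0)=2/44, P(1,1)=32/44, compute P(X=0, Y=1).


Read from table: P(X=0, Y=1) = 3/44

3/44


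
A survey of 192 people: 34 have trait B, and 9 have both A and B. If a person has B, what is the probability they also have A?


P(A|B) = P(A∩B)/P(B) = (9/192)/(34/192) = 9/34

9/34


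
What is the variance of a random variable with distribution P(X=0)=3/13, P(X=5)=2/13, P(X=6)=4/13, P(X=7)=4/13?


E[X] = 62/13, E[X^2] = 30
Var(X) = E[X^2] - (E[X])^2 = 30 - (62/13)^2 = 1226/169

1226/169


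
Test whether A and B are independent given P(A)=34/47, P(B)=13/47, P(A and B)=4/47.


P(A)*P(B) = 34/47*13/47 = 442/2209
P(A∩B) = 4/47 != 442/2209, so not independent

No, A and B are not independent


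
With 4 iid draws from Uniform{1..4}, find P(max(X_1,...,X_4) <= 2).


P(max <= 2) = P(all X_i <= 2) = (P(X_1 <= 2))^4
= (2/4)^4 = (1/2)^4 = 1/16

1/16


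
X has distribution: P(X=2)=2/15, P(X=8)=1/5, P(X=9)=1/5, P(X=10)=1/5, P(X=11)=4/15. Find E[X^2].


E[X^2] = sum(g(x)*P(x))
= 4*2/15 + 64*1/5 + 81*1/5 + 100*1/5 + 121*4/15
= 409/5

409/5


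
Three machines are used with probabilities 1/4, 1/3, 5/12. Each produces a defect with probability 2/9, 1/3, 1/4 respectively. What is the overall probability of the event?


P(A) = P(A|B1)P(B1) + P(A|B2)P(B2) + P(A|B3)P(B3)
= 2/9*1/4 + 1/3*1/3 + 1/4*5/12
= 1/18 + 1/9 + 5/48 = 13/48

13/48


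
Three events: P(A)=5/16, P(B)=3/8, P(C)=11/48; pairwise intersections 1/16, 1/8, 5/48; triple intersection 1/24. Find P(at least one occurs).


P(A∪B∪C) = P(A)+P(B)+P(C) - P(AB)-P(AC)-P(BC) + P(ABC)
= 5/16+3/8+11/48 - 1/16-1/8-5/48 + 1/24
= 2/3

2/3


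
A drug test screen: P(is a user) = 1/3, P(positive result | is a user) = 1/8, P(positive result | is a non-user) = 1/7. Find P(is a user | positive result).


P(A) = P(A|B)P(B) + P(A|B')P(B') = 1/8*1/3 + 1/7*2/3 = 23/168
P(B|A) = P(A|B)P(B)/P(A) = (1/24)/(23/168) = 7/23

7/23


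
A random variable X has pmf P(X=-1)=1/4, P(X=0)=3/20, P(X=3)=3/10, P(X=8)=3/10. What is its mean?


E[X] = sum(x * P(x))
= -1*1/4 + 0*3/20 + 3*3/10 + 8*3/10
= 61/20

61/20


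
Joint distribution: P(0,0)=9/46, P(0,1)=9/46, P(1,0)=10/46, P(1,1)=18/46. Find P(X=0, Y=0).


Read from table: P(X=0, Y=0) = 9/46

9/46


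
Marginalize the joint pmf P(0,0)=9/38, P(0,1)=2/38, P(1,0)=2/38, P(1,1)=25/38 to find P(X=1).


P(X=1) = P(1,0)+P(1,1) = 2/38 + 25/38 = 27/38

27/38


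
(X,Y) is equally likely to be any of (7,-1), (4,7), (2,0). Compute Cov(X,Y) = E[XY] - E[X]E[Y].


E[X]=13/3, E[Y]=2, E[XY]=7
Cov(X,Y) = E[XY] - E[X]E[Y] = 7 - 13/3*2 = -5/3

-5/3


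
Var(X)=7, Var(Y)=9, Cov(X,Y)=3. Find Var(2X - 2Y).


Var(2X - 2Y) = 2^2*Var(X) + (-2)^2*Var(Y) + 2*2*(-2)*Cov(X,Y)
= 4*7 + 4*9 - 8*3
= 28 + 36 - 24 = 40

40


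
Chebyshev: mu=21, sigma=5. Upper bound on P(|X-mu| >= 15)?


k = 15/5 = 3
Chebyshev: P(|X-mu| >= k*sigma) <= 1/k^2 = 1/3^2 = 1/9

1/9


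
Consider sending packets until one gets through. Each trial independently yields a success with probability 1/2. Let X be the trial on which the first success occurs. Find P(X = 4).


P(X=4) = (1-p)^3 * p = (1/2)^3 * 1/2
= 1/8 * 1/2 = 1/16

1/16


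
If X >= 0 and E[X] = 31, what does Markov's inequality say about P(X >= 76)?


Markov: P(X >= a) <= E[X]/a
P(X >= 76) <= 31/76

31/76


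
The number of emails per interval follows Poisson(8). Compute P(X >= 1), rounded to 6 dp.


P(X>=1) = 1 - P(X<=0) = 1 - (e^(-8)*8^0/0!)
≈ 1 - 0.0003354626 = 0.9996645374
≈ 0.999665

0.999665


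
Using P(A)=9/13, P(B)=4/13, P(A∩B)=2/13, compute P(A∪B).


P(A∪B) = P(A) + P(B) - P(A∩B)
= 9/13 + 4/13 - 2/13 = 11/13

11/13


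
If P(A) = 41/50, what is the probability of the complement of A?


P(A') = 1 - P(A) = 1 - 41/50 = 9/50

9/50


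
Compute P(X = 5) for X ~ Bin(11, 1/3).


P(X=5) = C(11,5) * p^5 * (1-p)^6
= 462 * 1/243 * 64/729
= 9856/59049

9856/59049


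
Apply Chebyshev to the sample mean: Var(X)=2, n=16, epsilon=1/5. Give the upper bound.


Var(Xbar) = Var(X)/n = 2/16
Chebyshev: P(|Xbar-mu| >= 1/5) <= Var(Xbar)/(1/5)^2 = (1/8)/(1/25) = 25/8
Bound exceeds 1, so trivial bound: 1

1


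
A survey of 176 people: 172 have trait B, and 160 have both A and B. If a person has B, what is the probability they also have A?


P(A|B) = P(A∩B)/P(B) = (160/176)/(172/176) = 160/172 = 40/43

40/43


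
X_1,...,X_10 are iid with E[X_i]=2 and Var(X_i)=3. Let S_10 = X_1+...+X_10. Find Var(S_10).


By independence, Var(S_n) = n*Var(X_1) = 10*3 = 30

30


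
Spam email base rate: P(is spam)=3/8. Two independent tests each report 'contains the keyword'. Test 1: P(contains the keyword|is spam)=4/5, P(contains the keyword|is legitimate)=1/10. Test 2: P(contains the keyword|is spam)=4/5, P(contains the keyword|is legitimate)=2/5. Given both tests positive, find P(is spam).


After test 1: P(+) = 4/5*3/8 + 1/10*5/8 = 29/80
P(B|+) = (3/10)/(29/80) = 24/29
After test 2 (use post1 as new prior): P(+) = 4/5*24/29 + 2/5*5/29 = 106/145
P(B|+,+) = (96/145)/(106/145) = 48/53

48/53


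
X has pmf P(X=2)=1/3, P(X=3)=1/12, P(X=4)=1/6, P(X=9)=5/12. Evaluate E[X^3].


E[X^3] = sum(x^3 * P(x))
= 8*1/3 + 27*1/12 + 64*1/6 + 729*5/12
= 958/3

958/3


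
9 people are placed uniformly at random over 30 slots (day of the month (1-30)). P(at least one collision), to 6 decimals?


P(all different) = prod((30-i)/30 for i=0..8) = 0.263770
P(at least one match) = 1 - 0.263770 = 0.736230

0.736230


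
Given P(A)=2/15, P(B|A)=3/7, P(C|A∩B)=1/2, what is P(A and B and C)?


P(A∩B∩C) = P(A) * P(B|A) * P(C|A∩B)
= 2/15 * 3/7 * 1/2
= 2/35 * 1/2 = 1/35

1/35


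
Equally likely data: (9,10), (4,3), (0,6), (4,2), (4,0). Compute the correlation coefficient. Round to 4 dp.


Cov(X,Y) = 4.3600, Var(X) = 8.1600, Var(Y) = 12.1600
rho = Cov/(sqrt(VarX)*sqrt(VarY)) = 0.4377

0.4377


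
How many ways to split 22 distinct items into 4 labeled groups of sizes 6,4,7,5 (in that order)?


22! = 1124000727777607680000
Denominator: 6!=720 * 4!=24 * 7!=5040 * 5!=120
Coefficient = 1124000727777607680000 / 10450944000 = 107550162720

107550162720


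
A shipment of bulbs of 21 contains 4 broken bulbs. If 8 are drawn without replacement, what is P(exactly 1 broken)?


P(X=1) = C(4,1)*C(17,7) / C(21,8)
= 4*19448 / 203490
= 77792/203490 = 2288/5985

2288/5985


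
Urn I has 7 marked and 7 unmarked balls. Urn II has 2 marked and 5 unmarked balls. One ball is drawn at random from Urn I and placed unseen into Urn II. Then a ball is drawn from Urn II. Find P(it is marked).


P(transfer marked) = 7/14 = 1/2; P(transfer unmarked) = 1/2
If marked transferred: Urn II has 3 marked of 8, so P(marked|marked moved) = 3/8
If unmarked transferred: Urn II has 2 marked of 8, so P(marked|unmarked moved) = 1/4
By total probability: P(marked) = 1/2*3/8 + 1/2*1/4 = 5/16

5/16
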